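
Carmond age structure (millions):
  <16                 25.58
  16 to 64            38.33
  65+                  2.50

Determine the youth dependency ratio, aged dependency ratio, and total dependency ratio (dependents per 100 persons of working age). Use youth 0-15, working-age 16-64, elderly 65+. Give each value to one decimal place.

Youth dependency ratio = 25.58 / 38.33 × 100 = 66.7
Old-age dependency ratio = 2.50 / 38.33 × 100 = 6.5
Total dependency ratio = (25.58 + 2.50) / 38.33 × 100 = 28.08 / 38.33 × 100 = 73.3

Youth dependency ratio: 66.7
Old-age dependency ratio: 6.5
Total dependency ratio: 73.3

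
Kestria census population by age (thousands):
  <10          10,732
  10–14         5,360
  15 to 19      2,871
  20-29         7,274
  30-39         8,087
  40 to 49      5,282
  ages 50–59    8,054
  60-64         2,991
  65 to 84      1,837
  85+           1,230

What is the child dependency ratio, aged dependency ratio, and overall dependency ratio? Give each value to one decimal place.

0–14: 10,732 + 5,360 = 16,092
15–64: 2,871 + 7,274 + 8,087 + 5,282 + 8,054 + 2,991 = 34,559
65+: 1,837 + 1,230 = 3,067
Youth dependency ratio = 16,092 / 34,559 × 100 = 46.6
Old-age dependency ratio = 3,067 / 34,559 × 100 = 8.9
Total dependency ratio = (16,092 + 3,067) / 34,559 × 100 = 19,159 / 34,559 × 100 = 55.4

Youth dependency ratio: 46.6
Old-age dependency ratio: 8.9
Total dependency ratio: 55.4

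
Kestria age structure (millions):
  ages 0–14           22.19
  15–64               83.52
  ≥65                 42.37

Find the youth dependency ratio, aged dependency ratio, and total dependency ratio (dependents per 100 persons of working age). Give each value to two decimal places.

Youth dependency ratio = 22.19 / 83.52 × 100 = 26.57
Old-age dependency ratio = 42.37 / 83.52 × 100 = 50.73
Total dependency ratio = (22.19 + 42.37) / 83.52 × 100 = 64.56 / 83.52 × 100 = 77.30

Youth dependency ratio: 26.57
Old-age dependency ratio: 50.73
Total dependency ratio: 77.30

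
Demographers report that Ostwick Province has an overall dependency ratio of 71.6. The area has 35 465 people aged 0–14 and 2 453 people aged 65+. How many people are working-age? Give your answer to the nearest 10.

Working-age: 52 960

Total dependency ratio = (youth + elderly) / working-age × 100
71.6 = (35 465 + 2 453) / W × 100
⇒ 52 960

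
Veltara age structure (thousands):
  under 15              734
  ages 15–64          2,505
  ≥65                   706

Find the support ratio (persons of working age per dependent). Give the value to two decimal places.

Support ratio = 2,505 / (734 + 706) = 2,505 / 1,440 = 1.74

Support ratio: 1.74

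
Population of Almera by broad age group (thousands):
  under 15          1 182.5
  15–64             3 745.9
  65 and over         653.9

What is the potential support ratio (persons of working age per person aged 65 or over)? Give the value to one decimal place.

Potential support ratio: 5.7

Potential support ratio = 3 745.9 / 653.9 = 5.7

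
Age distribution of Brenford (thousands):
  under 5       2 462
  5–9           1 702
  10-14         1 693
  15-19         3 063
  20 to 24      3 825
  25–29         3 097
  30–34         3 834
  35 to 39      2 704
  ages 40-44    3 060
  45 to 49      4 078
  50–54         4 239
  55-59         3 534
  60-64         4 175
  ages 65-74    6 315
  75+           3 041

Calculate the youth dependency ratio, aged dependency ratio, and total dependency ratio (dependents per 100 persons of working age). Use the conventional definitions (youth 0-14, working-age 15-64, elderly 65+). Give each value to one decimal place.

0–14: 2 462 + 1 702 + 1 693 = 5 857
15–64: 3 063 + 3 825 + 3 097 + 3 834 + 2 704 + 3 060 + 4 078 + 4 239 + 3 534 + 4 175 = 35 609
65+: 6 315 + 3 041 = 9 356
Youth dependency ratio = 5 857 / 35 609 × 100 = 16.4
Old-age dependency ratio = 9 356 / 35 609 × 100 = 26.3
Total dependency ratio = (5 857 + 9 356) / 35 609 × 100 = 15 213 / 35 609 × 100 = 42.7

Youth dependency ratio: 16.4
Old-age dependency ratio: 26.3
Total dependency ratio: 42.7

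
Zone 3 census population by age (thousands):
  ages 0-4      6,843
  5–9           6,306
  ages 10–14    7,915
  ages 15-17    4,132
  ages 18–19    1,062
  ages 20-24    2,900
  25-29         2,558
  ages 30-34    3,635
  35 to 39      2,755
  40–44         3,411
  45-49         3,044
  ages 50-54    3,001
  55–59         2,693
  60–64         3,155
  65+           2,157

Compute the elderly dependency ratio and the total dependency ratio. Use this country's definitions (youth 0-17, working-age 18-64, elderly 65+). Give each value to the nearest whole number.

Old-age dependency ratio: 8
Total dependency ratio: 97

0–17: 6,843 + 6,306 + 7,915 + 4,132 = 25,196
18–64: 1,062 + 2,900 + 2,558 + 3,635 + 2,755 + 3,411 + 3,044 + 3,001 + 2,693 + 3,155 = 28,214
65+: 2,157
Old-age dependency ratio = 2,157 / 28,214 × 100 = 8
Total dependency ratio = (25,196 + 2,157) / 28,214 × 100 = 27,353 / 28,214 × 100 = 97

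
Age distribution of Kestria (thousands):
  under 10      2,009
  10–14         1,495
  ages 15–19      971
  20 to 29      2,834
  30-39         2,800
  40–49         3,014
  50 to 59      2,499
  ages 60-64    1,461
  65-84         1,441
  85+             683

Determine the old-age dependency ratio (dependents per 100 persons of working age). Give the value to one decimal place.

0–14: 2,009 + 1,495 = 3,504
15–64: 971 + 2,834 + 2,800 + 3,014 + 2,499 + 1,461 = 13,579
65+: 1,441 + 683 = 2,124
Old-age dependency ratio = 2,124 / 13,579 × 100 = 15.6

Old-age dependency ratio: 15.6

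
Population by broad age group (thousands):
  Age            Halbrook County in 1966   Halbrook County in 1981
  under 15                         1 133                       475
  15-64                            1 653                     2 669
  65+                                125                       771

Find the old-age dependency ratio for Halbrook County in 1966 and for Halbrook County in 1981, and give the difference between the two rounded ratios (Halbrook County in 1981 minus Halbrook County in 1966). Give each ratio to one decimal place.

Halbrook County in 1966: 125 / 1 653 × 100 = 7.6
Halbrook County in 1981: 771 / 2 669 × 100 = 28.9

Halbrook County in 1966: 7.6
Halbrook County in 1981: 28.9
Difference: +21.3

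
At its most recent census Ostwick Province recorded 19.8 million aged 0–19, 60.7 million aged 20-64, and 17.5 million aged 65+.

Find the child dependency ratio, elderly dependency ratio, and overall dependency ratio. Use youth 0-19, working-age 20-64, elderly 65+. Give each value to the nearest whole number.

Youth dependency ratio: 33
Old-age dependency ratio: 29
Total dependency ratio: 61

Youth dependency ratio = 19.8 / 60.7 × 100 = 33
Old-age dependency ratio = 17.5 / 60.7 × 100 = 29
Total dependency ratio = (19.8 + 17.5) / 60.7 × 100 = 37.3 / 60.7 × 100 = 61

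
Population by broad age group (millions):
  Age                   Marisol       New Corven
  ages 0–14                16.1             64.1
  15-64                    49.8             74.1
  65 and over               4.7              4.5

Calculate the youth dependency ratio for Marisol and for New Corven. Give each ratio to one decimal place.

Marisol: 32.3
New Corven: 86.5

Marisol: 16.1 / 49.8 × 100 = 32.3
New Corven: 64.1 / 74.1 × 100 = 86.5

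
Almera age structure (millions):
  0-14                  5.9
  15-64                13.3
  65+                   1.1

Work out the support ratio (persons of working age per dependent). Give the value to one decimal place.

Support ratio: 1.9

Support ratio = 13.3 / (5.9 + 1.1) = 13.3 / 7.0 = 1.9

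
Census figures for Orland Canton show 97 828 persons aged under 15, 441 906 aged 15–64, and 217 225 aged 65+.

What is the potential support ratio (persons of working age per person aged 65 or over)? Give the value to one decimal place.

Potential support ratio = 441 906 / 217 225 = 2.0

Potential support ratio: 2.0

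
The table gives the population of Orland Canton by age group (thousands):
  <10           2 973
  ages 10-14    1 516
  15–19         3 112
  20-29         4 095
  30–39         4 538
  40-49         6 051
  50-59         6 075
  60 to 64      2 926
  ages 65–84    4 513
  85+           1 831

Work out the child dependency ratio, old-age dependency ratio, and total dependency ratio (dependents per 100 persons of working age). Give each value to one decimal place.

0–14: 2 973 + 1 516 = 4 489
15–64: 3 112 + 4 095 + 4 538 + 6 051 + 6 075 + 2 926 = 26 797
65+: 4 513 + 1 831 = 6 344
Youth dependency ratio = 4 489 / 26 797 × 100 = 16.8
Old-age dependency ratio = 6 344 / 26 797 × 100 = 23.7
Total dependency ratio = (4 489 + 6 344) / 26 797 × 100 = 10 833 / 26 797 × 100 = 40.4

Youth dependency ratio: 16.8
Old-age dependency ratio: 23.7
Total dependency ratio: 40.4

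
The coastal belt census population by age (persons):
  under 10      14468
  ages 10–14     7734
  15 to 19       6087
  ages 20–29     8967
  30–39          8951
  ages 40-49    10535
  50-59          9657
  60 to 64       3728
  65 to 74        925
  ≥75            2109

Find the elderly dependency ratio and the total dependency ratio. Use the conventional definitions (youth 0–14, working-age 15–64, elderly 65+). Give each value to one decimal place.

0–14: 14468 + 7734 = 22202
15–64: 6087 + 8967 + 8951 + 10535 + 9657 + 3728 = 47925
65+: 925 + 2109 = 3034
Old-age dependency ratio = 3034 / 47925 × 100 = 6.3
Total dependency ratio = (22202 + 3034) / 47925 × 100 = 25236 / 47925 × 100 = 52.7

Old-age dependency ratio: 6.3
Total dependency ratio: 52.7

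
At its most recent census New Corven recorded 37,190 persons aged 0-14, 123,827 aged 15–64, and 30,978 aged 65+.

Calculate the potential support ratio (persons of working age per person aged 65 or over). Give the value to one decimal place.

Potential support ratio = 123,827 / 30,978 = 4.0

Potential support ratio: 4.0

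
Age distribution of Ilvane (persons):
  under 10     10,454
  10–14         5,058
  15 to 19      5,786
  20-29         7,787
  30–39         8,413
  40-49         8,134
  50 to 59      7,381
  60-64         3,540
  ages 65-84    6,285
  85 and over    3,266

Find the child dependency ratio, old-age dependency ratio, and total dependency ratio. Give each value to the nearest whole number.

0–14: 10,454 + 5,058 = 15,512
15–64: 5,786 + 7,787 + 8,413 + 8,134 + 7,381 + 3,540 = 41,041
65+: 6,285 + 3,266 = 9,551
Youth dependency ratio = 15,512 / 41,041 × 100 = 38
Old-age dependency ratio = 9,551 / 41,041 × 100 = 23
Total dependency ratio = (15,512 + 9,551) / 41,041 × 100 = 25,063 / 41,041 × 100 = 61

Youth dependency ratio: 38
Old-age dependency ratio: 23
Total dependency ratio: 61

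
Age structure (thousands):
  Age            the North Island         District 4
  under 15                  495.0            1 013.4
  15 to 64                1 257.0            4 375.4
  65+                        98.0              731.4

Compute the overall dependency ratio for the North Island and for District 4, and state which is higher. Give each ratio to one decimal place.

the North Island: (495.0 + 98.0) / 1 257.0 × 100 = 593.0 / 1 257.0 × 100 = 47.2
District 4: (1 013.4 + 731.4) / 4 375.4 × 100 = 1 744.8 / 4 375.4 × 100 = 39.9

the North Island: 47.2
District 4: 39.9
Higher: the North Island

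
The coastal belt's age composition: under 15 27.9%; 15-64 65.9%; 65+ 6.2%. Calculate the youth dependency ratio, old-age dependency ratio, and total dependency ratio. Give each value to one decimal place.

Youth dependency ratio: 42.3
Old-age dependency ratio: 9.4
Total dependency ratio: 51.7

Youth dependency ratio = 27.9 / 65.9 × 100 = 42.3
Old-age dependency ratio = 6.2 / 65.9 × 100 = 9.4
Total dependency ratio = (27.9 + 6.2) / 65.9 × 100 = 34.1 / 65.9 × 100 = 51.7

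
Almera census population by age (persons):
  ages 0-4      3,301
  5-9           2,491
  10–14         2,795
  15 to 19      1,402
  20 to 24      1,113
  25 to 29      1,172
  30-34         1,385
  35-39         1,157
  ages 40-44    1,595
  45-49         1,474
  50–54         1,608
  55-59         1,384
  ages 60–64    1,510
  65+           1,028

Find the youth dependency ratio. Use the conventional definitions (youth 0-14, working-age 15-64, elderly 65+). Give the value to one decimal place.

0–14: 3,301 + 2,491 + 2,795 = 8,587
15–64: 1,402 + 1,113 + 1,172 + 1,385 + 1,157 + 1,595 + 1,474 + 1,608 + 1,384 + 1,510 = 13,800
65+: 1,028
Youth dependency ratio = 8,587 / 13,800 × 100 = 62.2

Youth dependency ratio: 62.2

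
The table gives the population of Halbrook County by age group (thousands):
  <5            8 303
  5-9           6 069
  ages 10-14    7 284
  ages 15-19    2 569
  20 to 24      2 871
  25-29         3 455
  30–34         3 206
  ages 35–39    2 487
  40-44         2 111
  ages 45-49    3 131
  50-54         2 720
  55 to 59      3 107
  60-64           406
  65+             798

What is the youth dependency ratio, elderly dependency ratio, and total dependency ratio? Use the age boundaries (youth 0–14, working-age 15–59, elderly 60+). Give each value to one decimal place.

Youth dependency ratio: 84.4
Old-age dependency ratio: 4.7
Total dependency ratio: 89.1

0–14: 8 303 + 6 069 + 7 284 = 21 656
15–59: 2 569 + 2 871 + 3 455 + 3 206 + 2 487 + 2 111 + 3 131 + 2 720 + 3 107 = 25 657
60+: 406 + 798 = 1 204
Youth dependency ratio = 21 656 / 25 657 × 100 = 84.4
Old-age dependency ratio = 1 204 / 25 657 × 100 = 4.7
Total dependency ratio = (21 656 + 1 204) / 25 657 × 100 = 22 860 / 25 657 × 100 = 89.1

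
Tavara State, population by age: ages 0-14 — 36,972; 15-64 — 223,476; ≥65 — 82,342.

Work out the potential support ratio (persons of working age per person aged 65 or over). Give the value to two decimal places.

Potential support ratio = 223,476 / 82,342 = 2.71

Potential support ratio: 2.71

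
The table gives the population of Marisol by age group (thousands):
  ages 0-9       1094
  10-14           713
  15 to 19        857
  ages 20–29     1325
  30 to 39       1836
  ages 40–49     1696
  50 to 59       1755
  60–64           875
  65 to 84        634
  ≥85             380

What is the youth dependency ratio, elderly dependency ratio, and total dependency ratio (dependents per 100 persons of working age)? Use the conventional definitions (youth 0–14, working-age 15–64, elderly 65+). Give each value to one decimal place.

Youth dependency ratio: 21.7
Old-age dependency ratio: 12.2
Total dependency ratio: 33.8

0–14: 1094 + 713 = 1807
15–64: 857 + 1325 + 1836 + 1696 + 1755 + 875 = 8344
65+: 634 + 380 = 1014
Youth dependency ratio = 1807 / 8344 × 100 = 21.7
Old-age dependency ratio = 1014 / 8344 × 100 = 12.2
Total dependency ratio = (1807 + 1014) / 8344 × 100 = 2821 / 8344 × 100 = 33.8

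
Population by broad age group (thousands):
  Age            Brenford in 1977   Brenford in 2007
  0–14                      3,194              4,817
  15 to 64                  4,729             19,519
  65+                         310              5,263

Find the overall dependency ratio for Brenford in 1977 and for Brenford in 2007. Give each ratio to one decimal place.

Brenford in 1977: (3,194 + 310) / 4,729 × 100 = 3,504 / 4,729 × 100 = 74.1
Brenford in 2007: (4,817 + 5,263) / 19,519 × 100 = 10,080 / 19,519 × 100 = 51.6

Brenford in 1977: 74.1
Brenford in 2007: 51.6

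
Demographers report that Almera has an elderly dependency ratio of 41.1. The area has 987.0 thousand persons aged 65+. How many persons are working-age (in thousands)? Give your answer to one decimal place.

Working-age: 2401.5

Old-age dependency ratio = elderly / working-age × 100
41.1 = 987.0 / W × 100
⇒ 2401.5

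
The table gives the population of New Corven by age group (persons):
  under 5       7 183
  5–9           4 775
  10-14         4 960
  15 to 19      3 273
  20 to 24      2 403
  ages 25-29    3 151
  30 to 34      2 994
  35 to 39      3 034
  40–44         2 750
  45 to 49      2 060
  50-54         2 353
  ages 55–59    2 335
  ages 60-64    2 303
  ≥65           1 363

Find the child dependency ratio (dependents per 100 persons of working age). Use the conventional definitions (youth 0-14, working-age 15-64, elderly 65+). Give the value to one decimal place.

0–14: 7 183 + 4 775 + 4 960 = 16 918
15–64: 3 273 + 2 403 + 3 151 + 2 994 + 3 034 + 2 750 + 2 060 + 2 353 + 2 335 + 2 303 = 26 656
65+: 1 363
Youth dependency ratio = 16 918 / 26 656 × 100 = 63.5

Youth dependency ratio: 63.5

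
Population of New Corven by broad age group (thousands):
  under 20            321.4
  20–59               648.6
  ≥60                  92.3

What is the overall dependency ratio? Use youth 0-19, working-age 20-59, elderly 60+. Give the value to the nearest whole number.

Total dependency ratio = (321.4 + 92.3) / 648.6 × 100 = 413.7 / 648.6 × 100 = 64

Total dependency ratio: 64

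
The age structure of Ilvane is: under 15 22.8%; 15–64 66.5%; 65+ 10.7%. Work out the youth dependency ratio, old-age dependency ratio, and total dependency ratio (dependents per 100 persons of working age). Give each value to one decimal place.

Youth dependency ratio = 22.8 / 66.5 × 100 = 34.3
Old-age dependency ratio = 10.7 / 66.5 × 100 = 16.1
Total dependency ratio = (22.8 + 10.7) / 66.5 × 100 = 33.5 / 66.5 × 100 = 50.4

Youth dependency ratio: 34.3
Old-age dependency ratio: 16.1
Total dependency ratio: 50.4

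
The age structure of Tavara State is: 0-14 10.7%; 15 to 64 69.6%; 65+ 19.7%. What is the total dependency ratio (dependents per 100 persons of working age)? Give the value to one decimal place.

Total dependency ratio: 43.7

Total dependency ratio = (10.7 + 19.7) / 69.6 × 100 = 30.4 / 69.6 × 100 = 43.7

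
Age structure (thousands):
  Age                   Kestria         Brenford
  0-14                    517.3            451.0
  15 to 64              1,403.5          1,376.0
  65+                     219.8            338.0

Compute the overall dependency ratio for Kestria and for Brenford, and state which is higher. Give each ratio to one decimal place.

Kestria: 52.5
Brenford: 57.3
Higher: Brenford

Kestria: (517.3 + 219.8) / 1,403.5 × 100 = 737.1 / 1,403.5 × 100 = 52.5
Brenford: (451.0 + 338.0) / 1,376.0 × 100 = 789.0 / 1,376.0 × 100 = 57.3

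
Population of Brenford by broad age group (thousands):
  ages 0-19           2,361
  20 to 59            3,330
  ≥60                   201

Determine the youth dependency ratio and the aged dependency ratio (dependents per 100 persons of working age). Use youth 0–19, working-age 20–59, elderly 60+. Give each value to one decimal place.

Youth dependency ratio = 2,361 / 3,330 × 100 = 70.9
Old-age dependency ratio = 201 / 3,330 × 100 = 6.0

Youth dependency ratio: 70.9
Old-age dependency ratio: 6.0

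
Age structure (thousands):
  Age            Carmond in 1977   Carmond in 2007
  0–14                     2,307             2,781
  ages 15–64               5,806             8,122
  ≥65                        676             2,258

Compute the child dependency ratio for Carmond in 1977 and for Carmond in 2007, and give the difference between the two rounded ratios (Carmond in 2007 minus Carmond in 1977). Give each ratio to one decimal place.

Carmond in 1977: 39.7
Carmond in 2007: 34.2
Difference: -5.5

Carmond in 1977: 2,307 / 5,806 × 100 = 39.7
Carmond in 2007: 2,781 / 8,122 × 100 = 34.2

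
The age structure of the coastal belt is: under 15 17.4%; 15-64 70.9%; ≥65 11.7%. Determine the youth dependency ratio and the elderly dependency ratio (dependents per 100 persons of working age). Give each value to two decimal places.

Youth dependency ratio = 17.4 / 70.9 × 100 = 24.54
Old-age dependency ratio = 11.7 / 70.9 × 100 = 16.50

Youth dependency ratio: 24.54
Old-age dependency ratio: 16.50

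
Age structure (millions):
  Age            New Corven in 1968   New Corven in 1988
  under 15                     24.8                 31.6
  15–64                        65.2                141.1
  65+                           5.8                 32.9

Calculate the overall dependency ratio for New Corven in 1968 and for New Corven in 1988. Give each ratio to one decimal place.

New Corven in 1968: 46.9
New Corven in 1988: 45.7

New Corven in 1968: (24.8 + 5.8) / 65.2 × 100 = 30.6 / 65.2 × 100 = 46.9
New Corven in 1988: (31.6 + 32.9) / 141.1 × 100 = 64.5 / 141.1 × 100 = 45.7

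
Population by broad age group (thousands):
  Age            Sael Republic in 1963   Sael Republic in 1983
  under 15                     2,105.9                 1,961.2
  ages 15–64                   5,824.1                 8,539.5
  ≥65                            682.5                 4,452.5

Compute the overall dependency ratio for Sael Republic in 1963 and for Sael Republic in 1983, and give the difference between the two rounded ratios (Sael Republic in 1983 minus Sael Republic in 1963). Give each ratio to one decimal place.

Sael Republic in 1963: 47.9
Sael Republic in 1983: 75.1
Difference: +27.2

Sael Republic in 1963: (2,105.9 + 682.5) / 5,824.1 × 100 = 2,788.4 / 5,824.1 × 100 = 47.9
Sael Republic in 1983: (1,961.2 + 4,452.5) / 8,539.5 × 100 = 6,413.7 / 8,539.5 × 100 = 75.1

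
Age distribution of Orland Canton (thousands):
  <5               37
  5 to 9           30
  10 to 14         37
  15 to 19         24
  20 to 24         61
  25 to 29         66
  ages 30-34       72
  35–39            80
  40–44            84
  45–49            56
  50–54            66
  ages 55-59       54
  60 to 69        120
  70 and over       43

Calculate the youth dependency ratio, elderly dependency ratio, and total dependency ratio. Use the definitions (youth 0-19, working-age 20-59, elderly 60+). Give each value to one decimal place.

Youth dependency ratio: 23.7
Old-age dependency ratio: 30.2
Total dependency ratio: 54.0

0–19: 37 + 30 + 37 + 24 = 128
20–59: 61 + 66 + 72 + 80 + 84 + 56 + 66 + 54 = 539
60+: 120 + 43 = 163
Youth dependency ratio = 128 / 539 × 100 = 23.7
Old-age dependency ratio = 163 / 539 × 100 = 30.2
Total dependency ratio = (128 + 163) / 539 × 100 = 291 / 539 × 100 = 54.0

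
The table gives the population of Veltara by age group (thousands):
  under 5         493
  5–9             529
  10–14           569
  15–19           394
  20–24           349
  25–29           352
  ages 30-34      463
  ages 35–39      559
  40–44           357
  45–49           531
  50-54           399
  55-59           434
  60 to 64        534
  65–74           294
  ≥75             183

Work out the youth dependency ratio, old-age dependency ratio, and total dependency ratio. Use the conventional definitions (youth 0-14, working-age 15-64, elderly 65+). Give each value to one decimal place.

0–14: 493 + 529 + 569 = 1,591
15–64: 394 + 349 + 352 + 463 + 559 + 357 + 531 + 399 + 434 + 534 = 4,372
65+: 294 + 183 = 477
Youth dependency ratio = 1,591 / 4,372 × 100 = 36.4
Old-age dependency ratio = 477 / 4,372 × 100 = 10.9
Total dependency ratio = (1,591 + 477) / 4,372 × 100 = 2,068 / 4,372 × 100 = 47.3

Youth dependency ratio: 36.4
Old-age dependency ratio: 10.9
Total dependency ratio: 47.3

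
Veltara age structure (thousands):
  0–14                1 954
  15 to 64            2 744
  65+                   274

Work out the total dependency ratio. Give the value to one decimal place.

Total dependency ratio: 81.2

Total dependency ratio = (1 954 + 274) / 2 744 × 100 = 2 228 / 2 744 × 100 = 81.2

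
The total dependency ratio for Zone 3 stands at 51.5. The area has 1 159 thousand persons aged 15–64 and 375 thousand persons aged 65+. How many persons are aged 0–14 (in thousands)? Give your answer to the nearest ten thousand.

Aged 0–14: 220

Total dependency ratio = (youth + elderly) / working-age × 100
51.5 = (Y + 375) / 1 159 × 100
⇒ 220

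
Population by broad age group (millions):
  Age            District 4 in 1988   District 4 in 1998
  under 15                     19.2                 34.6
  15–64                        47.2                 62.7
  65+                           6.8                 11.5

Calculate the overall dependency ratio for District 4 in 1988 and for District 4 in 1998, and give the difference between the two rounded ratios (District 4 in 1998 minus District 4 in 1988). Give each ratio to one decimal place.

District 4 in 1988: 55.1
District 4 in 1998: 73.5
Difference: +18.4

District 4 in 1988: (19.2 + 6.8) / 47.2 × 100 = 26.0 / 47.2 × 100 = 55.1
District 4 in 1998: (34.6 + 11.5) / 62.7 × 100 = 46.1 / 62.7 × 100 = 73.5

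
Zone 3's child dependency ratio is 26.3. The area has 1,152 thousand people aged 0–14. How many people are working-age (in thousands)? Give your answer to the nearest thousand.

Working-age: 4,380

Youth dependency ratio = youth / working-age × 100
26.3 = 1,152 / W × 100
⇒ 4,380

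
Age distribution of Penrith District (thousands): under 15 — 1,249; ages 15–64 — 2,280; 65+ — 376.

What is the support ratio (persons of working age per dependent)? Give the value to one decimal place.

Support ratio: 1.4

Support ratio = 2,280 / (1,249 + 376) = 2,280 / 1,625 = 1.4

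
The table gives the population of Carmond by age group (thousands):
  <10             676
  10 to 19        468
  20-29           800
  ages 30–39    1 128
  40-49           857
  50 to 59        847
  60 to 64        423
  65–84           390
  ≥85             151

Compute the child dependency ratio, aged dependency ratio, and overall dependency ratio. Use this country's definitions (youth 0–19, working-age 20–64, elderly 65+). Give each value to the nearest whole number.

Youth dependency ratio: 28
Old-age dependency ratio: 13
Total dependency ratio: 42

0–19: 676 + 468 = 1 144
20–64: 800 + 1 128 + 857 + 847 + 423 = 4 055
65+: 390 + 151 = 541
Youth dependency ratio = 1 144 / 4 055 × 100 = 28
Old-age dependency ratio = 541 / 4 055 × 100 = 13
Total dependency ratio = (1 144 + 541) / 4 055 × 100 = 1 685 / 4 055 × 100 = 42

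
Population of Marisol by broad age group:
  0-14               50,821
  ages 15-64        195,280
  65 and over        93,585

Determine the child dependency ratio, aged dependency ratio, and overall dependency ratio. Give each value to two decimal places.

Youth dependency ratio = 50,821 / 195,280 × 100 = 26.02
Old-age dependency ratio = 93,585 / 195,280 × 100 = 47.92
Total dependency ratio = (50,821 + 93,585) / 195,280 × 100 = 144,406 / 195,280 × 100 = 73.95

Youth dependency ratio: 26.02
Old-age dependency ratio: 47.92
Total dependency ratio: 73.95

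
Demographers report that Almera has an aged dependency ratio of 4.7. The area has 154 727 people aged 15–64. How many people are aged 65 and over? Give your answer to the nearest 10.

Aged 65 and over: 7 270

Old-age dependency ratio = elderly / working-age × 100
4.7 = E / 154 727 × 100
⇒ 7 270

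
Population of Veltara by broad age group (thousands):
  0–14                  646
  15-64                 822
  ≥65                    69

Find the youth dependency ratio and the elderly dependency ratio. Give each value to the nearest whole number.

Youth dependency ratio = 646 / 822 × 100 = 79
Old-age dependency ratio = 69 / 822 × 100 = 8

Youth dependency ratio: 79
Old-age dependency ratio: 8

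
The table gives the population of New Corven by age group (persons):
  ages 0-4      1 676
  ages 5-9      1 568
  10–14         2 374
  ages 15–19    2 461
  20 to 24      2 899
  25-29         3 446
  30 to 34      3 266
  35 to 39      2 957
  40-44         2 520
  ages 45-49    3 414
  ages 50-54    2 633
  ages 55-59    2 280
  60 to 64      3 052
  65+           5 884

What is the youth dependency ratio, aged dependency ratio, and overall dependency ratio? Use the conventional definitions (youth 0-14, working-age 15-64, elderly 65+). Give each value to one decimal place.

0–14: 1 676 + 1 568 + 2 374 = 5 618
15–64: 2 461 + 2 899 + 3 446 + 3 266 + 2 957 + 2 520 + 3 414 + 2 633 + 2 280 + 3 052 = 28 928
65+: 5 884
Youth dependency ratio = 5 618 / 28 928 × 100 = 19.4
Old-age dependency ratio = 5 884 / 28 928 × 100 = 20.3
Total dependency ratio = (5 618 + 5 884) / 28 928 × 100 = 11 502 / 28 928 × 100 = 39.8

Youth dependency ratio: 19.4
Old-age dependency ratio: 20.3
Total dependency ratio: 39.8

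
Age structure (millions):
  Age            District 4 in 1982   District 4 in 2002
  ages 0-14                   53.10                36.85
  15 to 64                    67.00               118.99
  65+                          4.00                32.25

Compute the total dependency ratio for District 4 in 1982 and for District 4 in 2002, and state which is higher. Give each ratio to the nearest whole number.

District 4 in 1982: 85
District 4 in 2002: 58
Higher: District 4 in 1982

District 4 in 1982: (53.10 + 4.00) / 67.00 × 100 = 57.10 / 67.00 × 100 = 85
District 4 in 2002: (36.85 + 32.25) / 118.99 × 100 = 69.10 / 118.99 × 100 = 58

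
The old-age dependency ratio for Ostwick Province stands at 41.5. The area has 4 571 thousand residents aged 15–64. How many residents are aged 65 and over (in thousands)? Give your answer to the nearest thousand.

Old-age dependency ratio = elderly / working-age × 100
41.5 = E / 4 571 × 100
⇒ 1 897

Aged 65 and over: 1 897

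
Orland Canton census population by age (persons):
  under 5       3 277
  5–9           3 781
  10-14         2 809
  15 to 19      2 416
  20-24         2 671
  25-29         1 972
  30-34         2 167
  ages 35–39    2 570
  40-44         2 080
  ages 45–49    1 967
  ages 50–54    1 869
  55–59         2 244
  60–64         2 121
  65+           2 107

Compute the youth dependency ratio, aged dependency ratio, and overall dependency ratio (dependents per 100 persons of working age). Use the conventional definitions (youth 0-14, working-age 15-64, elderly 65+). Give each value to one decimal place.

Youth dependency ratio: 44.7
Old-age dependency ratio: 9.5
Total dependency ratio: 54.2

0–14: 3 277 + 3 781 + 2 809 = 9 867
15–64: 2 416 + 2 671 + 1 972 + 2 167 + 2 570 + 2 080 + 1 967 + 1 869 + 2 244 + 2 121 = 22 077
65+: 2 107
Youth dependency ratio = 9 867 / 22 077 × 100 = 44.7
Old-age dependency ratio = 2 107 / 22 077 × 100 = 9.5
Total dependency ratio = (9 867 + 2 107) / 22 077 × 100 = 11 974 / 22 077 × 100 = 54.2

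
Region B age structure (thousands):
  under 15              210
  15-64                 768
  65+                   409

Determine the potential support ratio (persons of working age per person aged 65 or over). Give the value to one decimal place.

Potential support ratio = 768 / 409 = 1.9

Potential support ratio: 1.9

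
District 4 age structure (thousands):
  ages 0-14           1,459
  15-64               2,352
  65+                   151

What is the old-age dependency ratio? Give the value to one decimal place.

Old-age dependency ratio = 151 / 2,352 × 100 = 6.4

Old-age dependency ratio: 6.4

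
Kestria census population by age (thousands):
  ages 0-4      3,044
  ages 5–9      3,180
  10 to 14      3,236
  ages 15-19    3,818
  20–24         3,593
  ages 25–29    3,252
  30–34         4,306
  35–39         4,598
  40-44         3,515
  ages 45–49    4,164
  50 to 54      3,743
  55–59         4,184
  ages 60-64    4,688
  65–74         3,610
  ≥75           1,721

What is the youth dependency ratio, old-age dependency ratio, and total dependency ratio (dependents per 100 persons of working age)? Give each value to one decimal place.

0–14: 3,044 + 3,180 + 3,236 = 9,460
15–64: 3,818 + 3,593 + 3,252 + 4,306 + 4,598 + 3,515 + 4,164 + 3,743 + 4,184 + 4,688 = 39,861
65+: 3,610 + 1,721 = 5,331
Youth dependency ratio = 9,460 / 39,861 × 100 = 23.7
Old-age dependency ratio = 5,331 / 39,861 × 100 = 13.4
Total dependency ratio = (9,460 + 5,331) / 39,861 × 100 = 14,791 / 39,861 × 100 = 37.1

Youth dependency ratio: 23.7
Old-age dependency ratio: 13.4
Total dependency ratio: 37.1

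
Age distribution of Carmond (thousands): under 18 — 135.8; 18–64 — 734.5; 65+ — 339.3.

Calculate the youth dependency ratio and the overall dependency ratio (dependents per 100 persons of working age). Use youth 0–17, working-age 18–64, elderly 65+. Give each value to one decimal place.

Youth dependency ratio: 18.5
Total dependency ratio: 64.7

Youth dependency ratio = 135.8 / 734.5 × 100 = 18.5
Total dependency ratio = (135.8 + 339.3) / 734.5 × 100 = 475.1 / 734.5 × 100 = 64.7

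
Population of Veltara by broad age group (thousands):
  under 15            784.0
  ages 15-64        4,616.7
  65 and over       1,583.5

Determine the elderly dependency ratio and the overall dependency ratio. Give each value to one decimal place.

Old-age dependency ratio: 34.3
Total dependency ratio: 51.3

Old-age dependency ratio = 1,583.5 / 4,616.7 × 100 = 34.3
Total dependency ratio = (784.0 + 1,583.5) / 4,616.7 × 100 = 2,367.5 / 4,616.7 × 100 = 51.3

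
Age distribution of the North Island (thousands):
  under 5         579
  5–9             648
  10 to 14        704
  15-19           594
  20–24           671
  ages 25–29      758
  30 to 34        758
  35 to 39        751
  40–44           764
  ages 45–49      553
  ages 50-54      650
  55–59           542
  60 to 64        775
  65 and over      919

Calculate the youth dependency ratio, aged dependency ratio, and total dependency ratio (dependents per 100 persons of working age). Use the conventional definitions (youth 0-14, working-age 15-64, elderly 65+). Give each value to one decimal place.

Youth dependency ratio: 28.3
Old-age dependency ratio: 13.5
Total dependency ratio: 41.8

0–14: 579 + 648 + 704 = 1 931
15–64: 594 + 671 + 758 + 758 + 751 + 764 + 553 + 650 + 542 + 775 = 6 816
65+: 919
Youth dependency ratio = 1 931 / 6 816 × 100 = 28.3
Old-age dependency ratio = 919 / 6 816 × 100 = 13.5
Total dependency ratio = (1 931 + 919) / 6 816 × 100 = 2 850 / 6 816 × 100 = 41.8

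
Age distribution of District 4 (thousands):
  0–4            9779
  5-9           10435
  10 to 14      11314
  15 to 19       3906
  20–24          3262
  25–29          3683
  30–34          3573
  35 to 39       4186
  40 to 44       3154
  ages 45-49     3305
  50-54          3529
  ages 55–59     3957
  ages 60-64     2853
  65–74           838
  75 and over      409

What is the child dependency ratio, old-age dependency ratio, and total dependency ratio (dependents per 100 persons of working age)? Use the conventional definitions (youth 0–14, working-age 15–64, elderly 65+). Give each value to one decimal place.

Youth dependency ratio: 89.0
Old-age dependency ratio: 3.5
Total dependency ratio: 92.6

0–14: 9779 + 10435 + 11314 = 31528
15–64: 3906 + 3262 + 3683 + 3573 + 4186 + 3154 + 3305 + 3529 + 3957 + 2853 = 35408
65+: 838 + 409 = 1247
Youth dependency ratio = 31528 / 35408 × 100 = 89.0
Old-age dependency ratio = 1247 / 35408 × 100 = 3.5
Total dependency ratio = (31528 + 1247) / 35408 × 100 = 32775 / 35408 × 100 = 92.6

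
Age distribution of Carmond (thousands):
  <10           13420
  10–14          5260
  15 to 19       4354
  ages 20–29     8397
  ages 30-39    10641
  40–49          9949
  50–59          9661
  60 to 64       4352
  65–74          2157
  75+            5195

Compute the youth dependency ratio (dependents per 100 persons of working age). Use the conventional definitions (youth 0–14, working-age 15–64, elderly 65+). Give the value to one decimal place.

Youth dependency ratio: 39.4

0–14: 13420 + 5260 = 18680
15–64: 4354 + 8397 + 10641 + 9949 + 9661 + 4352 = 47354
65+: 2157 + 5195 = 7352
Youth dependency ratio = 18680 / 47354 × 100 = 39.4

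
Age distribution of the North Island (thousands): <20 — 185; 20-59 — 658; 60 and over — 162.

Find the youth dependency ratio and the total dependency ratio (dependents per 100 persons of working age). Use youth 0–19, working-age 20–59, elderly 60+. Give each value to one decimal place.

Youth dependency ratio: 28.1
Total dependency ratio: 52.7

Youth dependency ratio = 185 / 658 × 100 = 28.1
Total dependency ratio = (185 + 162) / 658 × 100 = 347 / 658 × 100 = 52.7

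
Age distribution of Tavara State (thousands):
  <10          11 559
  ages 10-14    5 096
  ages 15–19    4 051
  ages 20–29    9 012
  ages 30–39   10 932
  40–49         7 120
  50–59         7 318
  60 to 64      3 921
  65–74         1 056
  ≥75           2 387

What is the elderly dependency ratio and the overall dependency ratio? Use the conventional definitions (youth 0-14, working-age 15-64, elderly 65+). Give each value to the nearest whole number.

Old-age dependency ratio: 8
Total dependency ratio: 47

0–14: 11 559 + 5 096 = 16 655
15–64: 4 051 + 9 012 + 10 932 + 7 120 + 7 318 + 3 921 = 42 354
65+: 1 056 + 2 387 = 3 443
Old-age dependency ratio = 3 443 / 42 354 × 100 = 8
Total dependency ratio = (16 655 + 3 443) / 42 354 × 100 = 20 098 / 42 354 × 100 = 47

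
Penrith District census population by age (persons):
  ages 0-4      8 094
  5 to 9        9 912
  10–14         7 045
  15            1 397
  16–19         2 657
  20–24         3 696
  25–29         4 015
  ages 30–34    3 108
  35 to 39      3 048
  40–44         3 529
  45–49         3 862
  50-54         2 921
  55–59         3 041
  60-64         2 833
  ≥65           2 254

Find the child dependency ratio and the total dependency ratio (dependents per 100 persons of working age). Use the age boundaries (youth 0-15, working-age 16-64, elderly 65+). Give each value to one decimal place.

Youth dependency ratio: 80.9
Total dependency ratio: 87.7

0–15: 8 094 + 9 912 + 7 045 + 1 397 = 26 448
16–64: 2 657 + 3 696 + 4 015 + 3 108 + 3 048 + 3 529 + 3 862 + 2 921 + 3 041 + 2 833 = 32 710
65+: 2 254
Youth dependency ratio = 26 448 / 32 710 × 100 = 80.9
Total dependency ratio = (26 448 + 2 254) / 32 710 × 100 = 28 702 / 32 710 × 100 = 87.7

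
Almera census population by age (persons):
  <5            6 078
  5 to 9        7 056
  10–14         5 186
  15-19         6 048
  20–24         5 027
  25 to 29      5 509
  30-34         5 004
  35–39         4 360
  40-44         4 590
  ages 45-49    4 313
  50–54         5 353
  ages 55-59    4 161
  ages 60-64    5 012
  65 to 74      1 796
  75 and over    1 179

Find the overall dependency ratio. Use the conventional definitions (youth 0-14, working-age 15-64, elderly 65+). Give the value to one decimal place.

Total dependency ratio: 43.1

0–14: 6 078 + 7 056 + 5 186 = 18 320
15–64: 6 048 + 5 027 + 5 509 + 5 004 + 4 360 + 4 590 + 4 313 + 5 353 + 4 161 + 5 012 = 49 377
65+: 1 796 + 1 179 = 2 975
Total dependency ratio = (18 320 + 2 975) / 49 377 × 100 = 21 295 / 49 377 × 100 = 43.1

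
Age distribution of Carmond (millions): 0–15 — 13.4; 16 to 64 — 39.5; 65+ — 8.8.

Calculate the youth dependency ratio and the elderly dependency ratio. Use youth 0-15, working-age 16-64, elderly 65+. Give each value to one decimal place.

Youth dependency ratio: 33.9
Old-age dependency ratio: 22.3

Youth dependency ratio = 13.4 / 39.5 × 100 = 33.9
Old-age dependency ratio = 8.8 / 39.5 × 100 = 22.3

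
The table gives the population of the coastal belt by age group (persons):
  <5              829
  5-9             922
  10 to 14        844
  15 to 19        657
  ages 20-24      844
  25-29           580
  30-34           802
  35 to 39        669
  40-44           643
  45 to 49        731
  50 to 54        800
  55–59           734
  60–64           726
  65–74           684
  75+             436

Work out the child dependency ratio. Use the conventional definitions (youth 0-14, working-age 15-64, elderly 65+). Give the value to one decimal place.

0–14: 829 + 922 + 844 = 2595
15–64: 657 + 844 + 580 + 802 + 669 + 643 + 731 + 800 + 734 + 726 = 7186
65+: 684 + 436 = 1120
Youth dependency ratio = 2595 / 7186 × 100 = 36.1

Youth dependency ratio: 36.1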